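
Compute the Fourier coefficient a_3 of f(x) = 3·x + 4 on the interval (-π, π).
a_3 = (1/π) ∫_{-π}^{π} f(x)·cos(3x) dx.
Evaluate the integral (use parity and integration by parts as needed): a_3 = 0.

Final answer: 0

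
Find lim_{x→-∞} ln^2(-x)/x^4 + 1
The quotient is an ∞/∞ indeterminate form as x → -∞.
Compare growth rates of the dominant terms (exponentials ≫ polynomials ≫ logarithms), or apply L'Hôpital's rule; the quotient → 0.
Adding the constant: 0 + 1 = 1. Limit = 1.

Final answer: 1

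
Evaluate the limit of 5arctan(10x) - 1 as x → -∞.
Evaluate the dominant behaviour as x → -∞; each term tends to a finite value or vanishes.
Limit = -5·π/2 - 1.

Final answer: -5·π/2 - 1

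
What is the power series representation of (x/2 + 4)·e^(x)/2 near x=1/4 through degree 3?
33·e^(1/4)/16 + 37·e^(1/4)·(x - 1/4)/16 + 41·e^(1/4)·(x - 1/4)^2/32 + 15·e^(1/4)·(x - 1/4)^3/32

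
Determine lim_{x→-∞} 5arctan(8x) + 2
Evaluate the dominant behaviour as x → -∞; each term tends to a finite value or vanishes.
Limit = 2 - 5·π/2.

Final answer: 2 - 5·π/2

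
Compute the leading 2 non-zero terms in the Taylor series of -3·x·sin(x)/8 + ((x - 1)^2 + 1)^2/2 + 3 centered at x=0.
5 - 4·x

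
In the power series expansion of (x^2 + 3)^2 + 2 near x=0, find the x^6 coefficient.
Expand to order 6: (x^2 + 3)^2 + 2 = x^4 + 6·x^2 + 11 + O(x^7).
The coefficient of x^6 is 0.

Final answer: 0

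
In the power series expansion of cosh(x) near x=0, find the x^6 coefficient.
Expand to order 6: cosh(x) = x^6/720 + x^4/24 + x^2/2 + 1 + O(x^7).
The coefficient of x^6 is 1/720.

Final answer: 1/720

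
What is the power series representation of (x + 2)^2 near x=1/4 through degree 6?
81/16 + 9·(x - 1/4)/2 + (x - 1/4)^2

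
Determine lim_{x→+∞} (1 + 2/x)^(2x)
As x → +∞: write (1 + 2/x)^(2x) = ((1 + 2/x)^x)^2 → (e^2)^2 = e^4.
Limit = e^(4).

Final answer: e^(4)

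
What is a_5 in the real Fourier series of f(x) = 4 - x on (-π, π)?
a_5 = (1/π) ∫_{-π}^{π} f(x)·cos(5x) dx.
Evaluate the integral (use parity and integration by parts as needed): a_5 = 0.

Final answer: 0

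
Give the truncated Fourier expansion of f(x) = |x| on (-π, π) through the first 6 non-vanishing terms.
-4·cos(x)/π - 4·cos(3·x)/(9·π) - 4·cos(5·x)/(25·π) - 4·cos(7·x)/(49·π) - 4·cos(9·x)/(81·π) + π/2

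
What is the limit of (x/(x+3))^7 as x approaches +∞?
As x → +∞: x/(x+3) = 1/(1 + 3/x) → 1, and the 7th power of a limit-1 base also → 1.
Limit = 1.

Final answer: 1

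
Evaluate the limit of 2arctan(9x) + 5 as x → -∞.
Evaluate the dominant behaviour as x → -∞; each term tends to a finite value or vanishes.
Limit = 5 - π.

Final answer: 5 - π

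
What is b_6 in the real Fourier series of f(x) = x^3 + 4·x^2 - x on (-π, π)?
b_6 = (1/π) ∫_{-π}^{π} f(x)·sin(6x) dx.
Evaluate the integral (use parity and integration by parts as needed): b_6 = 7/18 - π^2/3.

Final answer: 7/18 - π^2/3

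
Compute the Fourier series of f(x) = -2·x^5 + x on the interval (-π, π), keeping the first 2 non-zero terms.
(-478 - 4·π^4 + 80·π^2)·sin(x) + (-10·π^2 + 14 + 2·π^4)·sin(2·x)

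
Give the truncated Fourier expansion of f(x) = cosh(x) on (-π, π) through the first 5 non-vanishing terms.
-cos(x)·sinh(π)/π + 2·cos(2·x)·sinh(π)/(5·π) - cos(3·x)·sinh(π)/(5·π) + 2·cos(4·x)·sinh(π)/(17·π) + sinh(π)/π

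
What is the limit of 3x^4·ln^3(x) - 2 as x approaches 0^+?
The product is a 0·∞ indeterminate form at x → 0⁺.
Rewrite the product as 3·ln^3(x) / x^(-4) and apply L'Hôpital, or use the standard hierarchy x^(-4) ≫ |ln x|^3 as x → 0⁺.
The indeterminate product → 0, so the limit = -2.

Final answer: -2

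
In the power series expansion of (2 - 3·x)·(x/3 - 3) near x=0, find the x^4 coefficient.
Expand to order 4: (2 - 3·x)·(x/3 - 3) = -x^2 + 29·x/3 - 6 + O(x^5).
The coefficient of x^4 is 0.

Final answer: 0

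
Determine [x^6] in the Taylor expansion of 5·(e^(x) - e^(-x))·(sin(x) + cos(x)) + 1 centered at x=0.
Expand to order 6: 5·(e^(x) - e^(-x))·(sin(x) + cos(x)) + 1 = -x^6/9 - x^5/3 - 10·x^3/3 + 10·x^2 + 10·x + 1 + O(x^7).
The coefficient of x^6 is -1/9.

Final answer: -1/9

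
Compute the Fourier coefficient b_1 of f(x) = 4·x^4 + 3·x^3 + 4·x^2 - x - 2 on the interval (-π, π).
b_1 = (1/π) ∫_{-π}^{π} f(x)·sin(1x) dx.
Evaluate the integral (use parity and integration by parts as needed): b_1 = -38 + 6·π^2.

Final answer: -38 + 6·π^2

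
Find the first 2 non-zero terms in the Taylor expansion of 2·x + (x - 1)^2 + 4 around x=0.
x^2 + 5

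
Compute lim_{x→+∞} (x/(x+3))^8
As x → +∞: x/(x+3) = 1/(1 + 3/x) → 1, and the 8th power of a limit-1 base also → 1.
Limit = 1.

Final answer: 1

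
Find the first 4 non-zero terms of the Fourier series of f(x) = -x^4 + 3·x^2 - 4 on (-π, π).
(-60 + 8·π^2)·cos(x) + (6 - 2·π^2)·cos(2·x) + (-52/27 + 8·π^2/9)·cos(3·x) - π^4/5 - 4 + π^2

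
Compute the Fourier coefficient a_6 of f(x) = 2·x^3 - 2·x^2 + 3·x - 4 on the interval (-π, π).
a_6 = (1/π) ∫_{-π}^{π} f(x)·cos(6x) dx.
Evaluate the integral (use parity and integration by parts as needed): a_6 = -2/9.

Final answer: -2/9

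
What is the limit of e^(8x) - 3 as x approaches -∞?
Evaluate the dominant behaviour as x → -∞; each term tends to a finite value or vanishes.
Limit = -3.

Final answer: -3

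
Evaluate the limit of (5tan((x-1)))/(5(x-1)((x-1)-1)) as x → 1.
Both numerator and denominator → 0 as x → 1; this is a 0/0 indeterminate form.
Expand each to leading order near x = 1: numerator ~ 5·(x - 1), denominator ~ -5·(x - 1).
The limit of the ratio is -1.

Final answer: -1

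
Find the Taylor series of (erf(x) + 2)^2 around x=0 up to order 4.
-8·x^4/(3·π) - 8·x^3/(3·√(π)) + 4·x^2/π + 8·x/√(π) + 4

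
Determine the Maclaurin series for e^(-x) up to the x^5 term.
-x^5/120 + x^4/24 - x^3/6 + x^2/2 - x + 1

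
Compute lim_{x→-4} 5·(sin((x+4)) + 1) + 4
Direct substitution at x = -4 gives 9.

Final answer: 9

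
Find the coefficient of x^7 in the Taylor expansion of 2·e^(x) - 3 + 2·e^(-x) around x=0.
Expand to order 7: 2·e^(x) - 3 + 2·e^(-x) = x^6/180 + x^4/6 + 2·x^2 + 1 + O(x^8).
The coefficient of x^7 is 0.

Final answer: 0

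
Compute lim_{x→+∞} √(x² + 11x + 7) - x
This is an ∞ − ∞ indeterminate form.
Multiply and divide by the conjugate √(x²+11x + 7) + x; the x² terms cancel, leaving (11x + 7)/(√(x²+11x + 7)+x) → 11/2.
Limit = 11/2.

Final answer: 11/2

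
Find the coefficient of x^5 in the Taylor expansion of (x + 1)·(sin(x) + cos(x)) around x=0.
Expand to order 5: (x + 1)·(sin(x) + cos(x)) = x^5/20 - x^4/8 - 2·x^3/3 + x^2/2 + 2·x + 1 + O(x^6).
The coefficient of x^5 is 1/20.

Final answer: 1/20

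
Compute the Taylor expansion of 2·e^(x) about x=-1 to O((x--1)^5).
2·e^(-1) + 2·e^(-1)·(x + 1) + e^(-1)·(x + 1)^2 + e^(-1)·(x + 1)^3/3 + e^(-1)·(x + 1)^4/12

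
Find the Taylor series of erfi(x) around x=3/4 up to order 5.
erfi(3/4) + 2·e^(9/16)·(x - 3/4)/√(π) + 3·e^(9/16)·(x - 3/4)^2/(2·√(π)) + 17·e^(9/16)·(x - 3/4)^3/(12·√(π)) + 33·e^(9/16)·(x - 3/4)^4/(32·√(π)) + 47·e^(9/16)·(x - 3/4)^5/(64·√(π))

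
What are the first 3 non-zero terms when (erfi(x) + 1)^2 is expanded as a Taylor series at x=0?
4·x^2/π + 4·x/√(π) + 1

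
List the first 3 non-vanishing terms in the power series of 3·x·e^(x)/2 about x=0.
3·x^3/4 + 3·x^2/2 + 3·x/2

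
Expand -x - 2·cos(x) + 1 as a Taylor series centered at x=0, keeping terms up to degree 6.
x^6/360 - x^4/12 + x^2 - x - 1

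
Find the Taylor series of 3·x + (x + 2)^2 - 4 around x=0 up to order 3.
x^2 + 7·x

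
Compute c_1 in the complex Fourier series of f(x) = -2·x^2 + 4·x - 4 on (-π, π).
Compute the real Fourier coefficients first: a_1 = 8, b_1 = 8.
Then c_1 = (a_1 − i·b_1)/2 = 4 - 4·i.

Final answer: 4 - 4·i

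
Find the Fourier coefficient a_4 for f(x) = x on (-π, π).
a_4 = (1/π) ∫_{-π}^{π} f(x)·cos(4x) dx.
Evaluate the integral (use parity and integration by parts as needed): a_4 = 0.

Final answer: 0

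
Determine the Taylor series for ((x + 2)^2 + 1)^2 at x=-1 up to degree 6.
4 + 8·(x + 1) + 8·(x + 1)^2 + 4·(x + 1)^3 + (x + 1)^4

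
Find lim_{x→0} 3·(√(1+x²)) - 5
Direct substitution at x = 0 gives -2.

Final answer: -2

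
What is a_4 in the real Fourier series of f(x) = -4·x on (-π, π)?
a_4 = (1/π) ∫_{-π}^{π} f(x)·cos(4x) dx.
Evaluate the integral (use parity and integration by parts as needed): a_4 = 0.

Final answer: 0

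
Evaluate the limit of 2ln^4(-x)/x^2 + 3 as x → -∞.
The quotient is an ∞/∞ indeterminate form as x → -∞.
Compare growth rates of the dominant terms (exponentials ≫ polynomials ≫ logarithms), or apply L'Hôpital's rule; the quotient → 0.
Adding the constant: 0 + 3 = 3. Limit = 3.

Final answer: 3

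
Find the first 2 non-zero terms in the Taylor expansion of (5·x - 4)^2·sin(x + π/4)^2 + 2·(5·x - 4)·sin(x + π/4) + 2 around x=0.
x·(-4 + √(2)) - 4·√(2) + 10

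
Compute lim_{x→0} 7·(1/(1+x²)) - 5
Direct substitution at x = 0 gives 2.

Final answer: 2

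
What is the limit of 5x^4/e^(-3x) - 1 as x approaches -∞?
The quotient is an ∞/∞ indeterminate form as x → -∞.
Compare growth rates of the dominant terms (exponentials ≫ polynomials ≫ logarithms), or apply L'Hôpital's rule; the quotient → 0.
Adding the constant: 0 - 1 = -1. Limit = -1.

Final answer: -1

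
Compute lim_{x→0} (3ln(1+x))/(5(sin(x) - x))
Both numerator and denominator → 0 as x → 0; this is a 0/0 indeterminate form.
Expand each to leading order near x = 0: numerator ~ 3·x, denominator ~ -5·x^3/6.
The limit of the ratio is -∞.

Final answer: -∞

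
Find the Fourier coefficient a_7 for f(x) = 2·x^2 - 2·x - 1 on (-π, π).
a_7 = (1/π) ∫_{-π}^{π} f(x)·cos(7x) dx.
Evaluate the integral (use parity and integration by parts as needed): a_7 = -8/49.

Final answer: -8/49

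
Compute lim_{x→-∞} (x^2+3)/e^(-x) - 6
The quotient is an ∞/∞ indeterminate form as x → -∞.
Compare growth rates of the dominant terms (exponentials ≫ polynomials ≫ logarithms), or apply L'Hôpital's rule; the quotient → 0.
Adding the constant: 0 - 6 = -6. Limit = -6.

Final answer: -6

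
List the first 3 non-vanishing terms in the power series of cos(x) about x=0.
x^4/24 - x^2/2 + 1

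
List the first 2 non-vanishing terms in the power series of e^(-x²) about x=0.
1 - x^2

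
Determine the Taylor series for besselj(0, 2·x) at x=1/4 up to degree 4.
besselj(0, 1/2) - 2·besselj(1, 1/2)·(x - 1/4) + (-besselj(0, 1/2) + besselj(2, 1/2))·(x - 1/4)^2 + (-besselj(3, 1/2)/3 + besselj(1, 1/2))·(x - 1/4)^3 + (-besselj(2, 1/2)/3 + besselj(4, 1/2)/12 + besselj(0, 1/2)/4)·(x - 1/4)^4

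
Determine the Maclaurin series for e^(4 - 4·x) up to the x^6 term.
256·x^6·e^(4)/45 - 128·x^5·e^(4)/15 + 32·x^4·e^(4)/3 - 32·x^3·e^(4)/3 + 8·x^2·e^(4) - 4·x·e^(4) + e^(4)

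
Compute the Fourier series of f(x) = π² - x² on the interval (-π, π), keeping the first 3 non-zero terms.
4·cos(x) - cos(2·x) + 2·π^2/3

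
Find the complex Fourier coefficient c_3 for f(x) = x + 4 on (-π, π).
Compute the real Fourier coefficients first: a_3 = 0, b_3 = 2/3.
Then c_3 = (a_3 − i·b_3)/2 = -i/3.

Final answer: -i/3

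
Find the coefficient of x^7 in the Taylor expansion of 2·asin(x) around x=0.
Expand to order 7: 2·asin(x) = 5·x^7/56 + 3·x^5/20 + x^3/3 + 2·x + O(x^8).
The coefficient of x^7 is 5/56.

Final answer: 5/56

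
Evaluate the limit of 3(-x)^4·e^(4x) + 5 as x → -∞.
The product is a 0·∞ indeterminate form at x → -∞.
Rewrite the product as 3(-x)^4 / e^(-4x) (an ∞/∞ form) and apply L'Hôpital, or use the standard hierarchy e^(4|x|) ≫ |(-x)^4| as x → -∞.
The indeterminate product → 0, so the limit = 5.

Final answer: 5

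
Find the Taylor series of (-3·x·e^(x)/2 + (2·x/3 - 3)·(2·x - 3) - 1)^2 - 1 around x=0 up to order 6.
49·x^6/30 + 4·x^5 + 185·x^4/18 - 53·x^3/6 + 1051·x^2/12 - 152·x + 63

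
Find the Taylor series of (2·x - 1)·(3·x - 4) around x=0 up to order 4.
6·x^2 - 11·x + 4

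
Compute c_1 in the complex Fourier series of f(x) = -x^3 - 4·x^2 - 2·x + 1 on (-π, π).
Compute the real Fourier coefficients first: a_1 = 16, b_1 = 8 - 2·π^2.
Then c_1 = (a_1 − i·b_1)/2 = 8 - 4·i + i·π^2.

Final answer: 8 - 4·i + i·π^2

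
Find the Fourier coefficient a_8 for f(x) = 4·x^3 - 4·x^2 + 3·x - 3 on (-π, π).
a_8 = (1/π) ∫_{-π}^{π} f(x)·cos(8x) dx.
Evaluate the integral (use parity and integration by parts as needed): a_8 = -1/4.

Final answer: -1/4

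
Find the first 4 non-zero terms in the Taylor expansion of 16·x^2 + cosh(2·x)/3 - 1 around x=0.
4·x^6/135 + 2·x^4/9 + 50·x^2/3 - 2/3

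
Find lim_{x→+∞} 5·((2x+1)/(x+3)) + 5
Evaluate the dominant behaviour as x → +∞; each term tends to a finite value or vanishes.
Limit = 15.

Final answer: 15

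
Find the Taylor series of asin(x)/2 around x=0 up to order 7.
5·x^7/224 + 3·x^5/80 + x^3/12 + x/2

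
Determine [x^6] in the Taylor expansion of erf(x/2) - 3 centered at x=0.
Expand to order 6: erf(x/2) - 3 = x^5/(160·√(π)) - x^3/(12·√(π)) + x/√(π) - 3 + O(x^7).
The coefficient of x^6 is 0.

Final answer: 0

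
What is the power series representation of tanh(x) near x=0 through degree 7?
-17·x^7/315 + 2·x^5/15 - x^3/3 + x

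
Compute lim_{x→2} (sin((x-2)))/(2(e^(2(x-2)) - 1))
Both numerator and denominator → 0 as x → 2; this is a 0/0 indeterminate form.
Expand each to leading order near x = 2: numerator ~ (x - 2), denominator ~ 4·(x - 2).
The limit of the ratio is 1/4.

Final answer: 1/4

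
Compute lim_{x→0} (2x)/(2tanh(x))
Both numerator and denominator → 0 as x → 0; this is a 0/0 indeterminate form.
Expand each to leading order near x = 0: numerator ~ 2·x, denominator ~ 2·x.
The limit of the ratio is 1.

Final answer: 1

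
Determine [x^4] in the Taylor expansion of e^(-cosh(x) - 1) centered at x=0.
Expand to order 4: e^(-cosh(x) - 1) = x^4·e^(-2)/12 - x^2·e^(-2)/2 + e^(-2) + O(x^5).
The coefficient of x^4 is e^(-2)/12.

Final answer: e^(-2)/12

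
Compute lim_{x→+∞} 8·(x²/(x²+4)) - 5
Evaluate the dominant behaviour as x → +∞; each term tends to a finite value or vanishes.
Limit = 3.

Final answer: 3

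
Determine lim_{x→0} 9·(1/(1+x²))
Direct substitution at x = 0 gives 9.

Final answer: 9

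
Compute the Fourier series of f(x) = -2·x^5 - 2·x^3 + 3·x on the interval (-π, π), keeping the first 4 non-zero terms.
(-450 - 4·π^4 + 76·π^2)·sin(x) + (-8·π^2 + 9 + 2·π^4)·sin(2·x) + (-4·π^4/3 + 74/81 + 44·π^2/27)·sin(3·x) + (-π^2/4 - 45/32 + π^4)·sin(4·x)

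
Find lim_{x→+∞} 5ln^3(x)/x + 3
The quotient is an ∞/∞ indeterminate form as x → +∞.
The polynomial denominator x dominates the logarithmic numerator (any positive power of x ≫ ln^3(x) as x → ∞), so the quotient → 0.
Adding the constant: 0 + 3 = 3. Limit = 3.

Final answer: 3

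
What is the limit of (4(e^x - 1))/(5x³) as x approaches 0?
Both numerator and denominator → 0 as x → 0; this is a 0/0 indeterminate form.
Expand each to leading order near x = 0: numerator ~ 4·x, denominator ~ 5·x^3.
The limit of the ratio is ∞.

Final answer: ∞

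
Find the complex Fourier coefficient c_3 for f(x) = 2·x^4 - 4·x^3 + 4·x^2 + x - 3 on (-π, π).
Compute the real Fourier coefficients first: a_3 = -16·π^2/9 - 16/27, b_3 = 22/9 - 8·π^2/3.
Then c_3 = (a_3 − i·b_3)/2 = -8·π^2/9 - 8/27 - 11·i/9 + 4·i·π^2/3.

Final answer: -8·π^2/9 - 8/27 - 11·i/9 + 4·i·π^2/3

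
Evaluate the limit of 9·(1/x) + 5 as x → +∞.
Evaluate the dominant behaviour as x → +∞; each term tends to a finite value or vanishes.
Limit = 5.

Final answer: 5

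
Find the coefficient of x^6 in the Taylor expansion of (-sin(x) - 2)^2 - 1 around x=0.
Expand to order 6: (-sin(x) - 2)^2 - 1 = 2·x^6/45 + x^5/30 - x^4/3 - 2·x^3/3 + x^2 + 4·x + 3 + O(x^7).
The coefficient of x^6 is 2/45.

Final answer: 2/45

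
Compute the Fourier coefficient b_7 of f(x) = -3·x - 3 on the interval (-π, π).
b_7 = (1/π) ∫_{-π}^{π} f(x)·sin(7x) dx.
Evaluate the integral (use parity and integration by parts as needed): b_7 = -6/7.

Final answer: -6/7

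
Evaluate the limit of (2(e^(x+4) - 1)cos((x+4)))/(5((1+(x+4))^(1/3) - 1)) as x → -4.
Both numerator and denominator → 0 as x → -4; this is a 0/0 indeterminate form.
Expand each to leading order near x = -4: numerator ~ 2·(x + 4), denominator ~ 5·(x + 4)/3.
The limit of the ratio is 6/5.

Final answer: 6/5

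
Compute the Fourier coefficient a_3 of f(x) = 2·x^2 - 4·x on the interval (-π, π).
a_3 = (1/π) ∫_{-π}^{π} f(x)·cos(3x) dx.
Evaluate the integral (use parity and integration by parts as needed): a_3 = -8/9.

Final answer: -8/9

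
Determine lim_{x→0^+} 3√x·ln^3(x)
This is a 0·∞ indeterminate form at x → 0⁺.
Rewrite the product as 3·ln^3(x) / x^(-1/2) and apply L'Hôpital, or use the standard hierarchy x^(-1/2) ≫ |ln x|^3 as x → 0⁺.
The indeterminate product → 0, so the limit = 0.

Final answer: 0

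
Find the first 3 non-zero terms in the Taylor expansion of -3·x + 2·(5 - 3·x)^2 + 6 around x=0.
18·x^2 - 63·x + 56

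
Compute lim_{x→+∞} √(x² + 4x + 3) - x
This is an ∞ − ∞ indeterminate form.
Multiply and divide by the conjugate √(x²+4x + 3) + x; the x² terms cancel, leaving (4x + 3)/(√(x²+4x + 3)+x) → 4/2 = 2.
Limit = 2.

Final answer: 2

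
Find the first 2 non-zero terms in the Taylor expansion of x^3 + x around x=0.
x^3 + x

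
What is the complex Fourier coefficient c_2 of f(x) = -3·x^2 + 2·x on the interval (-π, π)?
Compute the real Fourier coefficients first: a_2 = -3, b_2 = -2.
Then c_2 = (a_2 − i·b_2)/2 = -3/2 + i.

Final answer: -3/2 + i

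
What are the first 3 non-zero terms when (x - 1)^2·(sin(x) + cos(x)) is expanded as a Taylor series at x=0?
-3·x^2/2 - x + 1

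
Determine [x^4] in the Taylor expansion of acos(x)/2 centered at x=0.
Expand to order 4: acos(x)/2 = -x^3/12 - x/2 + π/4 + O(x^5).
The coefficient of x^4 is 0.

Final answer: 0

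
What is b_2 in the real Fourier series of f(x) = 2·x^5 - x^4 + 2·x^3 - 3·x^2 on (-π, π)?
b_2 = (1/π) ∫_{-π}^{π} f(x)·sin(2x) dx.
Evaluate the integral (use parity and integration by parts as needed): b_2 = -2·π^4 - 12 + 8·π^2.

Final answer: -2·π^4 - 12 + 8·π^2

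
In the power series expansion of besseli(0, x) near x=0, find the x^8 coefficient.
Expand to order 8: besseli(0, x) = x^8/147456 + x^6/2304 + x^4/64 + x^2/4 + 1 + O(x^9).
The coefficient of x^8 is 1/147456.

Final answer: 1/147456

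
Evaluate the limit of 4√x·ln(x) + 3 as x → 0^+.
The product is a 0·∞ indeterminate form at x → 0⁺.
Rewrite the product as 4·ln(x) / x^(-1/2) and apply L'Hôpital, or use the standard hierarchy x^(-1/2) ≫ |ln x| as x → 0⁺.
The indeterminate product → 0, so the limit = 3.

Final answer: 3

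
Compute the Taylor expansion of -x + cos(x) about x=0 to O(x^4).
-x^2/2 - x + 1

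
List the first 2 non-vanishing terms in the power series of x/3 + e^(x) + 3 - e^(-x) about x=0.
7·x/3 + 3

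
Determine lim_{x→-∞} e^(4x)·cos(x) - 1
Evaluate the dominant behaviour as x → -∞; each term tends to a finite value or vanishes.
Limit = -1.

Final answer: -1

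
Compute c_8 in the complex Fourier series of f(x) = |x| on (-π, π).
Compute the real Fourier coefficients first: a_8 = 0, b_8 = 0.
Then c_8 = (a_8 − i·b_8)/2 = 0.

Final answer: 0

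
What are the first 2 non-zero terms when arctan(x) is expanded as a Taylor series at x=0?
-x^3/3 + x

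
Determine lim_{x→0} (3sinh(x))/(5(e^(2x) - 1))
Both numerator and denominator → 0 as x → 0; this is a 0/0 indeterminate form.
Expand each to leading order near x = 0: numerator ~ 3·x, denominator ~ 10·x.
The limit of the ratio is 3/10.

Final answer: 3/10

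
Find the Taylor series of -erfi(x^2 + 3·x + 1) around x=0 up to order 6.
-6184·e·x^6/(5·√(π)) - 2529·e·x^5/(5·√(π)) - 191·e·x^4/√(π) - 66·e·x^3/√(π) - 20·e·x^2/√(π) - 6·e·x/√(π) - erfi(1)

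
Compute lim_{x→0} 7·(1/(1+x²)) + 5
Direct substitution at x = 0 gives 12.

Final answer: 12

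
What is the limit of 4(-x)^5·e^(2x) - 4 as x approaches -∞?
The product is a 0·∞ indeterminate form at x → -∞.
Rewrite the product as 4(-x)^5 / e^(-2x) (an ∞/∞ form) and apply L'Hôpital, or use the standard hierarchy e^(2|x|) ≫ |(-x)^5| as x → -∞.
The indeterminate product → 0, so the limit = -4.

Final answer: -4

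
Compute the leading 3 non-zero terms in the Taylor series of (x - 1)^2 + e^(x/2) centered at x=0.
9·x^2/8 - 3·x/2 + 2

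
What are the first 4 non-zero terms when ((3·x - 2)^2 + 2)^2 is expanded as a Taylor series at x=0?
-216·x^3 + 252·x^2 - 144·x + 36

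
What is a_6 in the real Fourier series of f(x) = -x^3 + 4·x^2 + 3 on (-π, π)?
a_6 = (1/π) ∫_{-π}^{π} f(x)·cos(6x) dx.
Evaluate the integral (use parity and integration by parts as needed): a_6 = 4/9.

Final answer: 4/9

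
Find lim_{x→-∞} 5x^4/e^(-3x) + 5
The quotient is an ∞/∞ indeterminate form as x → -∞.
Compare growth rates of the dominant terms (exponentials ≫ polynomials ≫ logarithms), or apply L'Hôpital's rule; the quotient → 0.
Adding the constant: 0 + 5 = 5. Limit = 5.

Final answer: 5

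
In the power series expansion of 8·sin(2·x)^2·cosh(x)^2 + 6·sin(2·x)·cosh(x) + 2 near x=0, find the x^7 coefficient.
Expand to order 7: 8·sin(2·x)^2·cosh(x)^2 + 6·sin(2·x)·cosh(x) + 2 = 139·x^7/420 - 416·x^6/45 - 19·x^5/10 - 32·x^4/3 - 2·x^3 + 32·x^2 + 12·x + 2 + O(x^8).
The coefficient of x^7 is 139/420.

Final answer: 139/420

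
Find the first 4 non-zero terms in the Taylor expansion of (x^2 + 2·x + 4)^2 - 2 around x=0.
4·x^3 + 12·x^2 + 16·x + 14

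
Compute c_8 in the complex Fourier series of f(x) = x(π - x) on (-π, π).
Compute the real Fourier coefficients first: a_8 = -1/16, b_8 = -π/4.
Then c_8 = (a_8 − i·b_8)/2 = -1/32 + i·π/8.

Final answer: -1/32 + i·π/8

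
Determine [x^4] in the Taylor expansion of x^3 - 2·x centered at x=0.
Expand to order 4: x^3 - 2·x = x^3 - 2·x + O(x^5).
The coefficient of x^4 is 0.

Final answer: 0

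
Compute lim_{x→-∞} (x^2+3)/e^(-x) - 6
The quotient is an ∞/∞ indeterminate form as x → -∞.
Compare growth rates of the dominant terms (exponentials ≫ polynomials ≫ logarithms), or apply L'Hôpital's rule; the quotient → 0.
Adding the constant: 0 - 6 = -6. Limit = -6.

Final answer: -6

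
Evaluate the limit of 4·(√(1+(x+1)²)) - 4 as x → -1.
Direct substitution at x = -1 gives 0.

Final answer: 0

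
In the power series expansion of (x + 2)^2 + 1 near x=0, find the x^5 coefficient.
Expand to order 5: (x + 2)^2 + 1 = x^2 + 4·x + 5 + O(x^6).
The coefficient of x^5 is 0.

Final answer: 0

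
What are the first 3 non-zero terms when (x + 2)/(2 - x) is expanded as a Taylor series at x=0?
x^2/2 + x + 1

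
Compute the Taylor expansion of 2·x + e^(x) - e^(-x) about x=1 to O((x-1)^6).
(-1 + 2·e + e^(2))·e^(-1) + (1 + 2·e + e^(2))·e^(-1)·(x - 1) + (-1 + e^(2))·e^(-1)·(x - 1)^2/2 + (1 + e^(2))·e^(-1)·(x - 1)^3/6 + (-1 + e^(2))·e^(-1)·(x - 1)^4/24 + (1 + e^(2))·e^(-1)·(x - 1)^5/120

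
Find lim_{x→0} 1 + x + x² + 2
Direct substitution at x = 0 gives 3.

Final answer: 3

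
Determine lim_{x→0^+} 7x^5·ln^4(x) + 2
The product is a 0·∞ indeterminate form at x → 0⁺.
Rewrite the product as 7·ln^4(x) / x^(-5) and apply L'Hôpital, or use the standard hierarchy x^(-5) ≫ |ln x|^4 as x → 0⁺.
The indeterminate product → 0, so the limit = 2.

Final answer: 2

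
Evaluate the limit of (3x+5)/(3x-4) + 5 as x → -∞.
Evaluate the dominant behaviour as x → -∞; each term tends to a finite value or vanishes.
Limit = 6.

Final answer: 6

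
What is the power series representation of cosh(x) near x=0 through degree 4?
x^4/24 + x^2/2 + 1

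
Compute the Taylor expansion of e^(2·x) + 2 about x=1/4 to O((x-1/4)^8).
e^(1/2) + 2 + 2·e^(1/2)·(x - 1/4) + 2·e^(1/2)·(x - 1/4)^2 + 4·e^(1/2)·(x - 1/4)^3/3 + 2·e^(1/2)·(x - 1/4)^4/3 + 4·e^(1/2)·(x - 1/4)^5/15 + 4·e^(1/2)·(x - 1/4)^6/45 + 8·e^(1/2)·(x - 1/4)^7/315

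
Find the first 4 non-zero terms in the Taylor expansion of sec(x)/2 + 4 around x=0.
61·x^6/1440 + 5·x^4/48 + x^2/4 + 9/2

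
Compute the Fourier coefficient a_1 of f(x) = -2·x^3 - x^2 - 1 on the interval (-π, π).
a_1 = (1/π) ∫_{-π}^{π} f(x)·cos(1x) dx.
Evaluate the integral (use parity and integration by parts as needed): a_1 = 4.

Final answer: 4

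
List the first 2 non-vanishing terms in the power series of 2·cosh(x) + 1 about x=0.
x^2 + 3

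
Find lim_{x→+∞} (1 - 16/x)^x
As x → +∞: this is the defining limit (1 - 16/x)^x → e^(-16).
Limit = e^(-16).

Final answer: e^(-16)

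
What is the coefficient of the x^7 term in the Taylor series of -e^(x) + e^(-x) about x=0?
Expand to order 7: -e^(x) + e^(-x) = -x^7/2520 - x^5/60 - x^3/3 - 2·x + O(x^8).
The coefficient of x^7 is -1/2520.

Final answer: -1/2520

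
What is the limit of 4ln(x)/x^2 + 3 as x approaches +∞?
The quotient is an ∞/∞ indeterminate form as x → +∞.
The polynomial denominator x^2 dominates the logarithmic numerator (any positive power of x ≫ ln(x) as x → ∞), so the quotient → 0.
Adding the constant: 0 + 3 = 3. Limit = 3.

Final answer: 3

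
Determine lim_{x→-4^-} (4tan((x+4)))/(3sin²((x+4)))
Both numerator and denominator → 0 as x → -4^-; this is a 0/0 indeterminate form.
Expand each to leading order near x = -4: numerator ~ 4·(x + 4), denominator ~ 3·(x + 4)^2.
The limit of the ratio is -∞.

Final answer: -∞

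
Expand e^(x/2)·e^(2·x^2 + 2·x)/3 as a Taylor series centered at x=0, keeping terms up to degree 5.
8465·x^5/2304 + 3793·x^4/1152 + 365·x^3/144 + 41·x^2/24 + 5·x/6 + 1/3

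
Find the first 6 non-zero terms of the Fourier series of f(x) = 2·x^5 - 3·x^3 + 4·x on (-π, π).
(-86·π^2 + 4·π^4 + 524)·sin(x) + (-2·π^4 - 47/2 + 13·π^2)·sin(2·x) + (-134·π^2/27 + 484/81 + 4·π^4/3)·sin(3·x) + (-π^4 - 97/32 + 11·π^2/4)·sin(4·x) + (-46·π^2/25 + 1276/625 + 4·π^4/5)·sin(5·x) + (-2·π^4/3 - 253/162 + 37·π^2/27)·sin(6·x)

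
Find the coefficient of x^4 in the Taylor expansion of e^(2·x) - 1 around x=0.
Expand to order 4: e^(2·x) - 1 = 2·x^4/3 + 4·x^3/3 + 2·x^2 + 2·x + O(x^5).
The coefficient of x^4 is 2/3.

Final answer: 2/3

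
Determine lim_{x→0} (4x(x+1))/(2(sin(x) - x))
Both numerator and denominator → 0 as x → 0; this is a 0/0 indeterminate form.
Expand each to leading order near x = 0: numerator ~ 4·x, denominator ~ -x^3/3.
The limit of the ratio is -∞.

Final answer: -∞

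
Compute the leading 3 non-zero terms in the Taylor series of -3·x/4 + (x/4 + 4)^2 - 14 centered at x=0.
x^2/16 + 5·x/4 + 2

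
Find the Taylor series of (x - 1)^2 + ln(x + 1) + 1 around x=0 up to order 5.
x^5/5 - x^4/4 + x^3/3 + x^2/2 - x + 2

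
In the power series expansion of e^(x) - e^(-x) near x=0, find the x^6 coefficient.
Expand to order 6: e^(x) - e^(-x) = x^5/60 + x^3/3 + 2·x + O(x^7).
The coefficient of x^6 is 0.

Final answer: 0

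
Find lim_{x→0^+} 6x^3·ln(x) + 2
The product is a 0·∞ indeterminate form at x → 0⁺.
Rewrite the product as 6·ln(x) / x^(-3) and apply L'Hôpital, or use the standard hierarchy x^(-3) ≫ |ln x| as x → 0⁺.
The indeterminate product → 0, so the limit = 2.

Final answer: 2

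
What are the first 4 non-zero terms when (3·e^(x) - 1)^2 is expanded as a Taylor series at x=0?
11·x^3 + 15·x^2 + 12·x + 4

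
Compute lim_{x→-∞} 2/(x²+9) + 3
Evaluate the dominant behaviour as x → -∞; each term tends to a finite value or vanishes.
Limit = 3.

Final answer: 3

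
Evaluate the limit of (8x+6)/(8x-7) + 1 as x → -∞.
Evaluate the dominant behaviour as x → -∞; each term tends to a finite value or vanishes.
Limit = 2.

Final answer: 2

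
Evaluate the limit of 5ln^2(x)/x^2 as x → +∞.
This is an ∞/∞ indeterminate form as x → +∞.
The polynomial denominator x^2 dominates the logarithmic numerator (any positive power of x ≫ ln^2(x) as x → ∞), so the quotient → 0.
Limit = 0.

Final answer: 0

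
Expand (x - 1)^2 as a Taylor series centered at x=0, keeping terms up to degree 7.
x^2 - 2·x + 1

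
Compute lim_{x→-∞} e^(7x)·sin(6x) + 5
Evaluate the dominant behaviour as x → -∞; each term tends to a finite value or vanishes.
Limit = 5.

Final answer: 5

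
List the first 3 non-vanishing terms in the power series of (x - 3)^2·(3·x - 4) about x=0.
-22·x^2 + 51·x - 36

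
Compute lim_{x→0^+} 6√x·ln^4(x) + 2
The product is a 0·∞ indeterminate form at x → 0⁺.
Rewrite the product as 6·ln^4(x) / x^(-1/2) and apply L'Hôpital, or use the standard hierarchy x^(-1/2) ≫ |ln x|^4 as x → 0⁺.
The indeterminate product → 0, so the limit = 2.

Final answer: 2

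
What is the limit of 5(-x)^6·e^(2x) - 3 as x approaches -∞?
The product is a 0·∞ indeterminate form at x → -∞.
Rewrite the product as 5(-x)^6 / e^(-2x) (an ∞/∞ form) and apply L'Hôpital, or use the standard hierarchy e^(2|x|) ≫ |(-x)^6| as x → -∞.
The indeterminate product → 0, so the limit = -3.

Final answer: -3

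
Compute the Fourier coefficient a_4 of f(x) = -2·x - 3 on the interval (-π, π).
a_4 = (1/π) ∫_{-π}^{π} f(x)·cos(4x) dx.
Evaluate the integral (use parity and integration by parts as needed): a_4 = 0.

Final answer: 0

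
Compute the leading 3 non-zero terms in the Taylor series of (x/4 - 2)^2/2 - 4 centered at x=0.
x^2/32 - x/2 - 2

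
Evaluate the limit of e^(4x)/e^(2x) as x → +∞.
This is an ∞/∞ indeterminate form as x → +∞.
Rewrite e^(4x)/e^(2x) = e^((4−2)x) = e^(2x); the exponent coefficient is 2 > 0 so e^(2x) → ∞.
Limit = ∞.

Final answer: ∞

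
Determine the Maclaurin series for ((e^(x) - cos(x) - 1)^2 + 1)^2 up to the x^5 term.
-37·x^5/5 - x^4/3 + 32·x^3/3 - 8·x + 4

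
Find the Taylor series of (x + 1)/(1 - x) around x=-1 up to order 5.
(x + 1)/2 + (x + 1)^2/4 + (x + 1)^3/8 + (x + 1)^4/16 + (x + 1)^5/32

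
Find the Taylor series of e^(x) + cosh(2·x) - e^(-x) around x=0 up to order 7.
x^7/2520 + 4·x^6/45 + x^5/60 + 2·x^4/3 + x^3/3 + 2·x^2 + 2·x + 1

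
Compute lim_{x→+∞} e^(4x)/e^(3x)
This is an ∞/∞ indeterminate form as x → +∞.
Rewrite e^(4x)/e^(3x) = e^((4−3)x) = e^(x); the exponent coefficient is 1 > 0 so e^(x) → ∞.
Limit = ∞.

Final answer: ∞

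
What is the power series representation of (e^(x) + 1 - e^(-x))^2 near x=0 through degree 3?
2·x^3/3 + 4·x^2 + 4·x + 1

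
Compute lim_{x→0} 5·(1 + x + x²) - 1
Direct substitution at x = 0 gives 4.

Final answer: 4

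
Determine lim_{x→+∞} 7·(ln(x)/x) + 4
Evaluate the dominant behaviour as x → +∞; each term tends to a finite value or vanishes.
Limit = 4.

Final answer: 4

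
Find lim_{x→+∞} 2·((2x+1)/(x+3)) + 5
Evaluate the dominant behaviour as x → +∞; each term tends to a finite value or vanishes.
Limit = 9.

Final answer: 9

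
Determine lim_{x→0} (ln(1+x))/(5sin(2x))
Both numerator and denominator → 0 as x → 0; this is a 0/0 indeterminate form.
Expand each to leading order near x = 0: numerator ~ x, denominator ~ 10·x.
The limit of the ratio is 1/10.

Final answer: 1/10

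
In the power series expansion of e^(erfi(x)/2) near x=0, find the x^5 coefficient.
Expand to order 5: e^(erfi(x)/2) = x^5·(1/(120·π^(5/2)) + 1/(6·π^(3/2)) + 1/(10·√(π))) + x^4·(1/(24·π^2) + 1/(3·π)) + x^3·(1/(6·π^(3/2)) + 1/(3·√(π))) + x^2/(2·π) + x/√(π) + 1 + O(x^6).
The coefficient of x^5 is 1/(120·π^(5/2)) + 1/(6·π^(3/2)) + 1/(10·√(π)).

Final answer: 1/(120·π^(5/2)) + 1/(6·π^(3/2)) + 1/(10·√(π))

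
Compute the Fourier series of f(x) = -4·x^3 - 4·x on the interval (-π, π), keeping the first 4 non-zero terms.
(40 - 8·π^2)·sin(x) + (-2 + 4·π^2)·sin(2·x) + (-8·π^2/3 - 8/9)·sin(3·x) + (5/4 + 2·π^2)·sin(4·x)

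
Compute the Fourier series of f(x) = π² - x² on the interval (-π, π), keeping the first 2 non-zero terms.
4·cos(x) + 2·π^2/3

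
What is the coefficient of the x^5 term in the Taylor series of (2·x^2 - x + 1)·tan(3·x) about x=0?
Expand to order 5: (2·x^2 - x + 1)·tan(3·x) = 252·x^5/5 - 9·x^4 + 15·x^3 - 3·x^2 + 3·x + O(x^6).
The coefficient of x^5 is 252/5.

Final answer: 252/5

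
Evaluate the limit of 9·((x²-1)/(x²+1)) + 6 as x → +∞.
Evaluate the dominant behaviour as x → +∞; each term tends to a finite value or vanishes.
Limit = 15.

Final answer: 15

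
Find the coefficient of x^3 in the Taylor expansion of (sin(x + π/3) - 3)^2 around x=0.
Expand to order 3: (sin(x + π/3) - 3)^2 = x^3·(-3 + √(3)/2)^2·(-√(3)/(4·(-3 + √(3)/2)^2) - 1/(6·(-3 + √(3)/2))) + x^2·(-3 + √(3)/2)^2·(1/(4·(-3 + √(3)/2)^2) - √(3)/(2·(-3 + √(3)/2))) + x·(-3 + √(3)/2) + (-3 + √(3)/2)^2 + O(x^4).
The coefficient of x^3 is (-3 + √(3)/2)^2·(-√(3)/(4·(-3 + √(3)/2)^2) - 1/(6·(-3 + √(3)/2))).

Final answer: (-3 + √(3)/2)^2·(-√(3)/(4·(-3 + √(3)/2)^2) - 1/(6·(-3 + √(3)/2)))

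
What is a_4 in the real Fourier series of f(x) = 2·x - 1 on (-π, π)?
a_4 = (1/π) ∫_{-π}^{π} f(x)·cos(4x) dx.
Evaluate the integral (use parity and integration by parts as needed): a_4 = 0.

Final answer: 0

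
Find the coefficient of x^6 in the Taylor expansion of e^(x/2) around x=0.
Expand to order 6: e^(x/2) = x^6/46080 + x^5/3840 + x^4/384 + x^3/48 + x^2/8 + x/2 + 1 + O(x^7).
The coefficient of x^6 is 1/46080.

Final answer: 1/46080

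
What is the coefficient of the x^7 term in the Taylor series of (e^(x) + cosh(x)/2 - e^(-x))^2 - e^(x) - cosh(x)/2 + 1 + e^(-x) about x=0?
Expand to order 7: (e^(x) + cosh(x)/2 - e^(-x))^2 - e^(x) - cosh(x)/2 + 1 + e^(-x) = x^7/40 + 271·x^6/1440 + x^5/4 + 67·x^4/48 + x^3 + 4·x^2 + 3/4 + O(x^8).
The coefficient of x^7 is 1/40.

Final answer: 1/40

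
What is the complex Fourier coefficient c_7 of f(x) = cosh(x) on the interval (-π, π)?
Compute the real Fourier coefficients first: a_7 = -sinh(π)/(25·π), b_7 = 0.
Then c_7 = (a_7 − i·b_7)/2 = -sinh(π)/(50·π).

Final answer: -sinh(π)/(50·π)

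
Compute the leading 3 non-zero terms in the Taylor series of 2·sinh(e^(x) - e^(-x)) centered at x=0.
19·x^5/10 + 10·x^3/3 + 4·x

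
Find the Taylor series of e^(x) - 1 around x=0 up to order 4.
x^4/24 + x^3/6 + x^2/2 + x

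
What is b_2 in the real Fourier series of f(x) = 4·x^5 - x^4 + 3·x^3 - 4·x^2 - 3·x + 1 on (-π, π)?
b_2 = (1/π) ∫_{-π}^{π} f(x)·sin(2x) dx.
Evaluate the integral (use parity and integration by parts as needed): b_2 = -4·π^4 - 45/2 + 17·π^2.

Final answer: -4·π^4 - 45/2 + 17·π^2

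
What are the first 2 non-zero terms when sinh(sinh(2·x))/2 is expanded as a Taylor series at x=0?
4·x^3/3 + x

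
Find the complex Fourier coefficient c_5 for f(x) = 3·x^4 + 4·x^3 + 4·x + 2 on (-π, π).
Compute the real Fourier coefficients first: a_5 = 144/625 - 24·π^2/25, b_5 = 152/125 + 8·π^2/5.
Then c_5 = (a_5 − i·b_5)/2 = -12·π^2/25 + 72/625 - 4·i·π^2/5 - 76·i/125.

Final answer: -12·π^2/25 + 72/625 - 4·i·π^2/5 - 76·i/125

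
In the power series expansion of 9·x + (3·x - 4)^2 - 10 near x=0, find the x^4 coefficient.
Expand to order 4: 9·x + (3·x - 4)^2 - 10 = 9·x^2 - 15·x + 6 + O(x^5).
The coefficient of x^4 is 0.

Final answer: 0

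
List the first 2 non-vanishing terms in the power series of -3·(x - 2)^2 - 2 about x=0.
12·x - 14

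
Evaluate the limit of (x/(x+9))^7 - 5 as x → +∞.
As x → +∞: x/(x+9) = 1/(1 + 9/x) → 1, and the 7th power of a limit-1 base also → 1; with the additive constant, 1 - 5 = -4.
Limit = -4.

Final answer: -4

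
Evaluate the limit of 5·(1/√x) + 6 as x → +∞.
Evaluate the dominant behaviour as x → +∞; each term tends to a finite value or vanishes.
Limit = 6.

Final answer: 6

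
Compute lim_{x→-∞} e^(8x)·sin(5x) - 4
Evaluate the dominant behaviour as x → -∞; each term tends to a finite value or vanishes.
Limit = -4.

Final answer: -4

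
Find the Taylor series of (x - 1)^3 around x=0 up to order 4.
x^3 - 3·x^2 + 3·x - 1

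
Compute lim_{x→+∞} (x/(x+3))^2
As x → +∞: x/(x+3) = 1/(1 + 3/x) → 1, and the 2nd power of a limit-1 base also → 1.
Limit = 1.

Final answer: 1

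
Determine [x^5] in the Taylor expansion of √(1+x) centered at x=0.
Expand to order 5: √(1+x) = 7·x^5/256 - 5·x^4/128 + x^3/16 - x^2/8 + x/2 + 1 + O(x^6).
The coefficient of x^5 is 7/256.

Final answer: 7/256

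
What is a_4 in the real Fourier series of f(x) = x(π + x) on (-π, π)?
a_4 = (1/π) ∫_{-π}^{π} f(x)·cos(4x) dx.
Evaluate the integral (use parity and integration by parts as needed): a_4 = 1/4.

Final answer: 1/4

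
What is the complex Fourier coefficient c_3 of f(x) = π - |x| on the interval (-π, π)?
Compute the real Fourier coefficients first: a_3 = 4/(9·π), b_3 = 0.
Then c_3 = (a_3 − i·b_3)/2 = 2/(9·π).

Final answer: 2/(9·π)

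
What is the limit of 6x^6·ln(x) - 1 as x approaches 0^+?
The product is a 0·∞ indeterminate form at x → 0⁺.
Rewrite the product as 6·ln(x) / x^(-6) and apply L'Hôpital, or use the standard hierarchy x^(-6) ≫ |ln x| as x → 0⁺.
The indeterminate product → 0, so the limit = -1.

Final answer: -1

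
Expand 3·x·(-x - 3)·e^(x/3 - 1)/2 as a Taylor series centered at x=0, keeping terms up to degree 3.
-3·x^3·e^(-1)/4 - 3·x^2·e^(-1) - 9·x·e^(-1)/2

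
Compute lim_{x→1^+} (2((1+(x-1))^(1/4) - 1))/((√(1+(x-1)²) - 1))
Both numerator and denominator → 0 as x → 1^+; this is a 0/0 indeterminate form.
Expand each to leading order near x = 1: numerator ~ (x - 1)/2, denominator ~ (x - 1)^2/2.
The limit of the ratio is ∞.

Final answer: ∞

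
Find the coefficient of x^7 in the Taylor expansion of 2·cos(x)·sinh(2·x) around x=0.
Expand to order 7: 2·cos(x)·sinh(2·x) = -139·x^7/1260 - 19·x^5/30 + 2·x^3/3 + 4·x + O(x^8).
The coefficient of x^7 is -139/1260.

Final answer: -139/1260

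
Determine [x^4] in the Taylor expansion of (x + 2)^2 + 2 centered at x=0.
Expand to order 4: (x + 2)^2 + 2 = x^2 + 4·x + 6 + O(x^5).
The coefficient of x^4 is 0.

Final answer: 0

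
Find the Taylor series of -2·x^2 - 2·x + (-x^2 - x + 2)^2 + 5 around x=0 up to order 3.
2·x^3 - 5·x^2 - 6·x + 9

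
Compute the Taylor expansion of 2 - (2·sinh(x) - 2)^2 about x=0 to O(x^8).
x^7/630 - 8·x^6/45 + x^5/15 - 4·x^4/3 + 4·x^3/3 - 4·x^2 + 8·x - 2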